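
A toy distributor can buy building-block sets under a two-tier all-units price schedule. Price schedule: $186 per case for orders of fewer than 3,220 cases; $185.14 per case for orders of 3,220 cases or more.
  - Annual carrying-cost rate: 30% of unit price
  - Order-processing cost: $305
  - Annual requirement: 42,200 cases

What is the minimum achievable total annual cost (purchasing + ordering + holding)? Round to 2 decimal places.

$7,887,099.92

H₁ = 30%×$186 = $55.8000;  H₂ = 30%×$185.14 = $55.5420
EOQ₁ = √(2×42,200×305/55.8000) = 679.21  (< 3,220, feasible at tier 1)
EOQ₂ = √(2×42,200×305/55.5420) = 680.79  (< 3,220 → use Q = 3,220 at tier-2 price)
TC(tier 1 (EOQ₁), Q≈679.2) = $7,887,099.92
TC(tier 2, Q≈3,220.0) = $7,906,327.82
Minimum at tier 1 (EOQ₁): $7,887,099.92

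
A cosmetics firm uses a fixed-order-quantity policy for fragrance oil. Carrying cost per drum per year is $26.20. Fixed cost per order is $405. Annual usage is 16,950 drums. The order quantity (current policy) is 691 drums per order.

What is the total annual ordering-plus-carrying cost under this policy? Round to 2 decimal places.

Annual ordering cost = (D/Q)·S = (16,950/691) × 405 = $9,934.52
Annual holding cost  = (Q/2)·H = (691/2) × 26.2 = $9,052.10
Total = $9,934.52 + $9,052.10 = $18,986.62

$18,986.62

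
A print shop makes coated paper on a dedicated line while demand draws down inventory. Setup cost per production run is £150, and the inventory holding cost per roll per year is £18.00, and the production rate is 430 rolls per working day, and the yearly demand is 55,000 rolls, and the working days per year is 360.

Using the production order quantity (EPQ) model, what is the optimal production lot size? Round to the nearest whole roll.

1,192 rolls

Daily demand d = 55,000/360 = 152.778; p = 430; 1 − d/p = 0.64470
EPQ = √(2DS / (H(1 − d/p)))
    = √(2 × 55,000 × 150 / (18 × 0.64470)) ≈ 1,192.41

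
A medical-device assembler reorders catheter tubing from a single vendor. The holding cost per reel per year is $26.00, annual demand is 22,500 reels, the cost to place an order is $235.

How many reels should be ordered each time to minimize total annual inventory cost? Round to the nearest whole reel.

Optimal lot size Q* = (2 × 22,500 × $235 / $26)^½ ≈ 637.75

638 reels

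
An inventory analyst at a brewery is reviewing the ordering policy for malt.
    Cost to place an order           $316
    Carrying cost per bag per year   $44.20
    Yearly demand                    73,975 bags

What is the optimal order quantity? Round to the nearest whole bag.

1,028 bags

Q* = √(2·D·S / H) = √(2·73,975·316 / 44.2) = √1,057,742.1 ≈ 1,028.47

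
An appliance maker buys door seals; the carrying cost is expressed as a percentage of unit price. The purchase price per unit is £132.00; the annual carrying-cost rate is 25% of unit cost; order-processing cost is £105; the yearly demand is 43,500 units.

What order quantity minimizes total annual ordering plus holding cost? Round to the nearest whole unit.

Carrying cost H = £132 × 25% = £33.0000/unit/yr
EOQ = √(2DS/H) = √(2 × 43,500 × 105 / 33)
    = √(276,818.18) ≈ 526.14

526 units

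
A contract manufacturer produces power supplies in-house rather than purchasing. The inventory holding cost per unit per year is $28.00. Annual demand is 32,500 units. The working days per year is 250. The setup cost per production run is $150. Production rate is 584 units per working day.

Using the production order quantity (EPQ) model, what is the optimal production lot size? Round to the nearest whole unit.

Daily demand d = 32,500/250 = 130.000; p = 584; 1 − d/p = 0.77740
EPQ = √(2DS / (H(1 − d/p)))
    = √(2 × 32,500 × 150 / (28 × 0.77740)) ≈ 669.27

669 units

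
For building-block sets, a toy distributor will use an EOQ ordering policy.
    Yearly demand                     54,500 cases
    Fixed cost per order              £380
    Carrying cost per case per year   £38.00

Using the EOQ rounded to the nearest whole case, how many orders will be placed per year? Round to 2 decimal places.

52.20 orders per year

Q* = √(2·D·S / H) = √(2·54,500·380 / 38) = √1,090,000.0 ≈ 1,044.03 → Q = 1,044
N = D/Q = 54,500/1,044 ≈ 52.203 orders/yr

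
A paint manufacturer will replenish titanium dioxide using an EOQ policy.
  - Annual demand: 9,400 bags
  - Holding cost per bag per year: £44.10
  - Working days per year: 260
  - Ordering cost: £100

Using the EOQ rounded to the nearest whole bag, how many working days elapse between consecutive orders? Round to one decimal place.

EOQ = √(2DS/H) = √(2 × 9,400 × 100 / 44.1)
    = √(42,630.39) ≈ 206.47 → Q = 206 bags
Days between orders = 260 / (D/Q) = 260 / 45.631 ≈ 5.698

5.7 days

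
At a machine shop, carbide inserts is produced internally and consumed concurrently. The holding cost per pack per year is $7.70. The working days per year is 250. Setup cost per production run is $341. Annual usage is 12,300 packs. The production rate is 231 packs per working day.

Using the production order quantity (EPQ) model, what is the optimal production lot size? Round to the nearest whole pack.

Daily demand d = 12,300/250 = 49.200; p = 231; 1 − d/p = 0.78701
EPQ = √(2DS / (H(1 − d/p)))
    = √(2 × 12,300 × 341 / (7.7 × 0.78701)) ≈ 1,176.54

1,177 packs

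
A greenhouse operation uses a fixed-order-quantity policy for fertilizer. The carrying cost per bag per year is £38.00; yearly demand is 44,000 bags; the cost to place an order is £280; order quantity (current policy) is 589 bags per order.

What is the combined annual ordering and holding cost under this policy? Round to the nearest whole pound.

Ordering: D/Q × S = 44,000/589 × £280 = £20,916.81
Holding:  Q/2 × H = 589/2 × £38 = £11,191.00
Total = £20,916.81 + £11,191.00 = £32,107.81

£32,108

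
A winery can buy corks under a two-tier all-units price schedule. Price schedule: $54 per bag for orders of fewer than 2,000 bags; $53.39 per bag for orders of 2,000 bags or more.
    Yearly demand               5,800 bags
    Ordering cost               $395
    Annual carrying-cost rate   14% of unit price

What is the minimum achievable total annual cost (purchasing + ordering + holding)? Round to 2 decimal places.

$318,282.10

H₁ = 14%×$54 = $7.5600;  H₂ = 14%×$53.39 = $7.4746
EOQ₁ = √(2×5,800×395/7.5600) = 778.51  (< 2,000, feasible at tier 1)
EOQ₂ = √(2×5,800×395/7.4746) = 782.95  (< 2,000 → use Q = 2,000 at tier-2 price)
TC(tier 1 (EOQ₁), Q≈778.5) = $319,085.57
TC(tier 2, Q≈2,000.0) = $318,282.10
Minimum at tier 2: $318,282.10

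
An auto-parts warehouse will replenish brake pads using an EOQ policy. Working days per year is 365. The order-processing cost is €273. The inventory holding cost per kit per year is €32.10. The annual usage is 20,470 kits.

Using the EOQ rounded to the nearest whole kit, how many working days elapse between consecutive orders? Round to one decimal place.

Optimal lot size Q* = (2 × 20,470 × €273 / €32.1)^½ ≈ 590.07 → Q = 590 kits
Days between orders = 365 / (D/Q) = 365 / 34.695 ≈ 10.520

10.5 days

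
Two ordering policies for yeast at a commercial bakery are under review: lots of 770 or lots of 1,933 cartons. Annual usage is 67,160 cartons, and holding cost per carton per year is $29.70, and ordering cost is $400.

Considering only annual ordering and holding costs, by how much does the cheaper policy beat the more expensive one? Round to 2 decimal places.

$3,720.19

TC(Q) = (D/Q)S + (Q/2)H
TC(770) = (67,160/770)×400 + (770/2)×29.7 = $46,322.81
TC(1,933) = (67,160/1,933)×400 + (1,933/2)×29.7 = $42,602.62
|ΔTC| = |$46,322.81 − $42,602.62| = $3,720.19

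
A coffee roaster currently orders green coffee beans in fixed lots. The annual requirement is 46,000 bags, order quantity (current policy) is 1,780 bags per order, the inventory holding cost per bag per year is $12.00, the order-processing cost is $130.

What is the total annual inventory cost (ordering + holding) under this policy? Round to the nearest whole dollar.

Orders/yr = 46,000/1,780 = 25.843; ordering cost = 25.843 × $130 = $3,359.55
Average inventory = 1,780/2 = 890; holding cost = 890 × $12 = $10,680.00
Total = $3,359.55 + $10,680.00 = $14,039.55

$14,040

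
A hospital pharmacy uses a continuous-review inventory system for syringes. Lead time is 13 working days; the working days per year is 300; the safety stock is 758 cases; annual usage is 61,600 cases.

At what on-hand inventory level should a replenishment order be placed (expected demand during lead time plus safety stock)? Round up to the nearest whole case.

3,428 cases

Daily demand d = 61,600 / 300 = 205.333 cases/day
Demand during lead time = 205.333 × 13 = 2,669.33
Reorder point = 2,669.33 + 758 = 3,427.33 → round up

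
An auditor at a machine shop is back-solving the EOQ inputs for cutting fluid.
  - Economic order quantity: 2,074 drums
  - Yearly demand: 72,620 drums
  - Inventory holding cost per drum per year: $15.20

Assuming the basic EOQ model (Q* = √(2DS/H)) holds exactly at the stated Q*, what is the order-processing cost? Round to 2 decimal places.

From Q* = √(2DS/H) ⇒ Q*² = 2DS/H.
S = Q²H / (2D) = 2,074² × 15.2 / (2 × 72,620) = 450.1682

$450.17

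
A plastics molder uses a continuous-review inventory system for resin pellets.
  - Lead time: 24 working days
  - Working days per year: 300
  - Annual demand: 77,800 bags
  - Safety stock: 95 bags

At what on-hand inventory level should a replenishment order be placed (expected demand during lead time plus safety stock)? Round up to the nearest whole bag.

Daily demand d = 77,800 / 300 = 259.333 bags/day
Demand during lead time = 259.333 × 24 = 6,224.00
Reorder point = 6,224.00 + 95 = 6,319.00 → round up

6,319 bags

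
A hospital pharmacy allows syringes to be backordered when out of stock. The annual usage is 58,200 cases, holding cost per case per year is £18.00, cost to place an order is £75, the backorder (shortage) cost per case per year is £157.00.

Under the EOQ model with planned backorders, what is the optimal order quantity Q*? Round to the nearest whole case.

Basic EOQ = √(2·58,200·75/18) = 696.419
Backorder adjustment √((H+b)/b) = √((18+157)/157) = 1.0558
Q* = 696.419 × 1.0558 ≈ 735.26

735 cases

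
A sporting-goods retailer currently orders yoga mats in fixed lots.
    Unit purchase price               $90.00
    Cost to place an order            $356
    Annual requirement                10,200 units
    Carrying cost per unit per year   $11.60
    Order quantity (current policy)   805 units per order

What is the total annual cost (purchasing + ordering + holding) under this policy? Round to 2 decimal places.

Orders/yr = 10,200/805 = 12.671; ordering cost = 12.671 × $356 = $4,510.81
Average inventory = 805/2 = 402.5; holding cost = 402.5 × $11.6 = $4,669.00
Purchase cost = D·C = 10,200 × 90 = $918,000.00
Total = $4,510.81 + $4,669.00 + $918,000.00 = $927,179.81

$927,179.81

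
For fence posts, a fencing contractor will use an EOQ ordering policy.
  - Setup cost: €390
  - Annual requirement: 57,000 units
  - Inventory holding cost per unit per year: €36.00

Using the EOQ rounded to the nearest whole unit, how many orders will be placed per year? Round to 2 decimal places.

51.31 orders per year

2DS/H = 2·57,000·390/36 = 1,235,000.00
EOQ = √1,235,000.00 ≈ 1,111.31 → Q = 1,111
Orders per year = D/Q = 57,000 / 1,111 = 51.305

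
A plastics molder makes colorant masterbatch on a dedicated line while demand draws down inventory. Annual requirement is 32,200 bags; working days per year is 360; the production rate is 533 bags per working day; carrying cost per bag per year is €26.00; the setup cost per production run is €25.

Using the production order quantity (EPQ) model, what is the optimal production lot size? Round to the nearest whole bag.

273 bags

Daily demand d = 32,200/360 = 89.444; p = 533; 1 − d/p = 0.83219
EPQ = √(2DS / (H(1 − d/p)))
    = √(2 × 32,200 × 25 / (26 × 0.83219)) ≈ 272.78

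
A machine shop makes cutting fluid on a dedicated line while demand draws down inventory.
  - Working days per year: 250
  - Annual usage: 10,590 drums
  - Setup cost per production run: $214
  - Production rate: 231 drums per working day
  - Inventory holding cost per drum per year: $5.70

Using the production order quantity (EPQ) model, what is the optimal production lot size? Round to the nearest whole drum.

987 drums

Daily demand d = 10,590/250 = 42.360; p = 231; 1 − d/p = 0.81662
EPQ = √(2DS / (H(1 − d/p)))
    = √(2 × 10,590 × 214 / (5.7 × 0.81662)) ≈ 986.78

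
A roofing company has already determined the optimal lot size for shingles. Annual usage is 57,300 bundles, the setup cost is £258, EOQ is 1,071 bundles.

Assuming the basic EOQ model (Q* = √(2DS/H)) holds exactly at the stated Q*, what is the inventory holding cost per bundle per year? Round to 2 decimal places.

£25.78

Since Q* = (2DS/H)^½, squaring gives Q*²·H = 2DS.
H = 2DS / Q² = 2 × 57,300 × 258 / 1,071² = 25.7766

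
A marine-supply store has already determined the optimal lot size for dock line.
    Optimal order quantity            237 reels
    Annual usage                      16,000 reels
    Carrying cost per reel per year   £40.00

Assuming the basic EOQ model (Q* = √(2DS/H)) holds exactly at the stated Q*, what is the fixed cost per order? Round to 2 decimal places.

EOQ relation: Q² = 2DS/H, so rearrange for the unknown.
S = Q²H / (2D) = 237² × 40 / (2 × 16,000) = 70.2113

£70.21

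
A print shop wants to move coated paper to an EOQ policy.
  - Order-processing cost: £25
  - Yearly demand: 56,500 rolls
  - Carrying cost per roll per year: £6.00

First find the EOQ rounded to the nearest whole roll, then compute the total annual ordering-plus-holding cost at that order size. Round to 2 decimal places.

Q* = √(2·D·S / H) = √(2·56,500·25 / 6) = √470,833.3 ≈ 686.17 → Q = 686 rolls
Ordering: D/Q × S = 56,500/686 × £25 = £2,059.04
Holding:  Q/2 × H = 686/2 × £6 = £2,058.00
Total = £2,059.04 + £2,058.00 = £4,117.04

£4,117.04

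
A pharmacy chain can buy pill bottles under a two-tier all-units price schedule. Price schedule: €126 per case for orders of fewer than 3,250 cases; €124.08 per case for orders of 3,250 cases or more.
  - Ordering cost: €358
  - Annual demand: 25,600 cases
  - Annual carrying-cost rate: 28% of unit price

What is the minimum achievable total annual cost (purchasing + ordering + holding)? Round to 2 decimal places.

€3,235,724.34

H₁ = 28%×€126 = €35.2800;  H₂ = 28%×€124.08 = €34.7424
EOQ₁ = √(2×25,600×358/35.2800) = 720.80  (< 3,250, feasible at tier 1)
EOQ₂ = √(2×25,600×358/34.7424) = 726.35  (< 3,250 → use Q = 3,250 at tier-2 price)
TC(tier 1 (EOQ₁), Q≈720.8) = €3,251,029.67
TC(tier 2, Q≈3,250.0) = €3,235,724.34
Minimum at tier 2: €3,235,724.34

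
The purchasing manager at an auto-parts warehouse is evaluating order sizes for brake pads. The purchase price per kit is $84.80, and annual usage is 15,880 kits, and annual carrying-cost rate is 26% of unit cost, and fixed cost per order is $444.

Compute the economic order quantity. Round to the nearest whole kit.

800 kits

H = i·C = 0.26 × $84.8 = $22.0480 per kit-year
2DS/H = 2·15,880·444/22.048 = 639,579.10
EOQ = √639,579.10 ≈ 799.74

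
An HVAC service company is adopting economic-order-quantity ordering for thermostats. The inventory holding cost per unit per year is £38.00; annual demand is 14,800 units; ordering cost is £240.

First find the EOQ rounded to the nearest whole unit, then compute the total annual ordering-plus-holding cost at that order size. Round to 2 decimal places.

Q* = √(2·D·S / H) = √(2·14,800·240 / 38) = √186,947.4 ≈ 432.37 → Q = 432 units
Orders/yr = 14,800/432 = 34.259; ordering cost = 34.259 × £240 = £8,222.22
Average inventory = 432/2 = 216; holding cost = 216 × £38 = £8,208.00
Total = £8,222.22 + £8,208.00 = £16,430.22

£16,430.22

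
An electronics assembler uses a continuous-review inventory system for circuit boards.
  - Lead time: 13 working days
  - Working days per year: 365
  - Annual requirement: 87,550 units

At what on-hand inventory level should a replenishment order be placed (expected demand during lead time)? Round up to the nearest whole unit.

3,119 units

Daily demand d = 87,550 / 365 = 239.863 units/day
Demand during lead time = 239.863 × 13 = 3,118.22
Reorder point = 3,118.22 → round up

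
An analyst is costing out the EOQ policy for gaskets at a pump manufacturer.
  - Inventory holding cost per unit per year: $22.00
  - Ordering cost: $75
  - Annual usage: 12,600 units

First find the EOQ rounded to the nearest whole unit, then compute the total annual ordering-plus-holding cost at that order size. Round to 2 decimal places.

2DS/H = 2·12,600·75/22 = 85,909.09
EOQ = √85,909.09 ≈ 293.10 → Q = 293 units
Ordering: D/Q × S = 12,600/293 × $75 = $3,225.26
Holding:  Q/2 × H = 293/2 × $22 = $3,223.00
Total = $3,225.26 + $3,223.00 = $6,448.26

$6,448.26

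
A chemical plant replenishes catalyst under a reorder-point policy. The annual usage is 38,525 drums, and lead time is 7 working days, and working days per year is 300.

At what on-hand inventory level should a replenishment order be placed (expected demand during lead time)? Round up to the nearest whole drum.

899 drums

Daily demand d = 38,525 / 300 = 128.417 drums/day
Demand during lead time = 128.417 × 7 = 898.92
Reorder point = 898.92 → round up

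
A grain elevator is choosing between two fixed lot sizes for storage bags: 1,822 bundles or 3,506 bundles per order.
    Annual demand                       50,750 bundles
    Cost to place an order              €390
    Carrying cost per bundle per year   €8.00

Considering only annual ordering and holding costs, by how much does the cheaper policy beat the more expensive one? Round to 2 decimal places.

For each Q, cost = (D/Q)·S + (Q/2)·H.
TC(1,822) = (50,750/1,822)×390 + (1,822/2)×8 = €18,151.06
TC(3,506) = (50,750/3,506)×390 + (3,506/2)×8 = €19,669.32
Lots of 1,822 are cheaper by €1,518.26.

€1,518.26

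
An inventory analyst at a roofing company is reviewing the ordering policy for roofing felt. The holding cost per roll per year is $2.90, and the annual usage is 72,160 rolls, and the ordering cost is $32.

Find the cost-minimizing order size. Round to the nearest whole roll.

Q* = √(2·D·S / H) = √(2·72,160·32 / 2.9) = √1,592,496.6 ≈ 1,261.94

1,262 rolls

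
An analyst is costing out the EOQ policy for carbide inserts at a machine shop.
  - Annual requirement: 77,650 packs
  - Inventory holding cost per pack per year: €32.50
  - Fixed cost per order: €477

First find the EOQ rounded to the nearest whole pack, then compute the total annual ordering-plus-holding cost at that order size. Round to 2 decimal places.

EOQ = √(2DS/H) = √(2 × 77,650 × 477 / 32.5)
    = √(2,279,326.15) ≈ 1,509.74 → Q = 1,510 packs
Ordering: D/Q × S = 77,650/1,510 × €477 = €24,529.17
Holding:  Q/2 × H = 1,510/2 × €32.5 = €24,537.50
Total = €24,529.17 + €24,537.50 = €49,066.67

€49,066.67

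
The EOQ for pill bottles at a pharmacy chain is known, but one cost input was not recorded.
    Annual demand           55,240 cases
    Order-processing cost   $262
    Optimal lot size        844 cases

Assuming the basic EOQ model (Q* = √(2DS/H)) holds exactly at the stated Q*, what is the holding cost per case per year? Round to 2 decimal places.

EOQ relation: Q² = 2DS/H, so rearrange for the unknown.
H = 2DS / Q² = 2 × 55,240 × 262 / 844² = 40.6350

$40.63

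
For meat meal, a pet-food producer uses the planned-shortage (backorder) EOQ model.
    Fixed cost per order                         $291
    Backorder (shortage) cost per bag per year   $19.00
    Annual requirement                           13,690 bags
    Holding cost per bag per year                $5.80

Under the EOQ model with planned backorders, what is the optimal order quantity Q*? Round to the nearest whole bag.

1,339 bags

Q* = √(2DS/H) · √((H + b)/b)
   = √(2 × 13,690 × 291 / 5.8) · √((5.8 + 19) / 19)
   = 1,172.058 × 1.1425 ≈ 1,339.05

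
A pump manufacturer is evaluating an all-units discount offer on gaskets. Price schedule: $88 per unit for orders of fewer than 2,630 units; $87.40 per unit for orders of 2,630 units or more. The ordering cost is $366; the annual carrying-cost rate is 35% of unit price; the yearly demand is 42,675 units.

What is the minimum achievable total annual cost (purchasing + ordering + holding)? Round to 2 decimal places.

H₁ = 35%×$88 = $30.8000;  H₂ = 35%×$87.40 = $30.5900
EOQ₁ = √(2×42,675×366/30.8000) = 1,007.09  (< 2,630, feasible at tier 1)
EOQ₂ = √(2×42,675×366/30.5900) = 1,010.54  (< 2,630 → use Q = 2,630 at tier-2 price)
TC(tier 1 (EOQ₁), Q≈1,007.1) = $3,786,418.28
TC(tier 2, Q≈2,630.0) = $3,775,959.65
Minimum at tier 2: $3,775,959.65

$3,775,959.65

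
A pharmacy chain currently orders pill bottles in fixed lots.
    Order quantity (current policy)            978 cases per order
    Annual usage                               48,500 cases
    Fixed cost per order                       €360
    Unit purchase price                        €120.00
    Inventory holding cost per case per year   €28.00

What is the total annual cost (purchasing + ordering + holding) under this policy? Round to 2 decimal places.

€5,851,544.76

Orders/yr = 48,500/978 = 49.591; ordering cost = 49.591 × €360 = €17,852.76
Average inventory = 978/2 = 489; holding cost = 489 × €28 = €13,692.00
Purchase cost = D·C = 48,500 × 120 = €5,820,000.00
Total = €17,852.76 + €13,692.00 + €5,820,000.00 = €5,851,544.76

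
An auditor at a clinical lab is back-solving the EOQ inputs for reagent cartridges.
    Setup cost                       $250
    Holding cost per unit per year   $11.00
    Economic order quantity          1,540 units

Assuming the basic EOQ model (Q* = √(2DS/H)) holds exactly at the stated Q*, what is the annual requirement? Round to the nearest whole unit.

52,175 units per year

EOQ relation: Q² = 2DS/H, so rearrange for the unknown.
D = Q²H / (2S) = 1,540² × 11 / (2 × 250) = 52,175.20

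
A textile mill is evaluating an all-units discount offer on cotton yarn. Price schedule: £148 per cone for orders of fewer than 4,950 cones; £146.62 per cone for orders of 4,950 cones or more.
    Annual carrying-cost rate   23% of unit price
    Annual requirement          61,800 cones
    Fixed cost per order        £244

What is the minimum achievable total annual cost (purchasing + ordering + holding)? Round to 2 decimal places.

H₁ = 23%×£148 = £34.0400;  H₂ = 23%×£146.62 = £33.7226
EOQ₁ = √(2×61,800×244/34.0400) = 941.26  (< 4,950, feasible at tier 1)
EOQ₂ = √(2×61,800×244/33.7226) = 945.68  (< 4,950 → use Q = 4,950 at tier-2 price)
TC(tier 1 (EOQ₁), Q≈941.3) = £9,178,440.47
TC(tier 2, Q≈4,950.0) = £9,147,625.74
Minimum at tier 2: £9,147,625.74

£9,147,625.74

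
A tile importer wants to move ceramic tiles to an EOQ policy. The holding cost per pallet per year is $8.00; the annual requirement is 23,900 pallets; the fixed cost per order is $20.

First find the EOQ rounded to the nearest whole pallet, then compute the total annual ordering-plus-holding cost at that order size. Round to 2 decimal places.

$2,765.50

2DS/H = 2·23,900·20/8 = 119,500.00
EOQ = √119,500.00 ≈ 345.69 → Q = 346 pallets
Ordering: D/Q × S = 23,900/346 × $20 = $1,381.50
Holding:  Q/2 × H = 346/2 × $8 = $1,384.00
Total = $1,381.50 + $1,384.00 = $2,765.50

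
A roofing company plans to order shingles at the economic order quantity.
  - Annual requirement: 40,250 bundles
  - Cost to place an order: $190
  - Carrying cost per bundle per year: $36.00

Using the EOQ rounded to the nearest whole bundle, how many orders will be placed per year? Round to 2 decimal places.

61.73 orders per year

EOQ = √(2DS/H) = √(2 × 40,250 × 190 / 36)
    = √(424,861.11) ≈ 651.81 → Q = 652
Orders per year = D/Q = 40,250 / 652 = 61.733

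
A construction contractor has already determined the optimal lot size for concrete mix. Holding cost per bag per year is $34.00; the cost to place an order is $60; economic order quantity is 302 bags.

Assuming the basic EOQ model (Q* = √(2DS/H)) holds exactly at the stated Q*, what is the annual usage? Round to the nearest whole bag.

25,841 bags per year

Since Q* = (2DS/H)^½, squaring gives Q*²·H = 2DS.
D = Q²H / (2S) = 302² × 34 / (2 × 60) = 25,841.13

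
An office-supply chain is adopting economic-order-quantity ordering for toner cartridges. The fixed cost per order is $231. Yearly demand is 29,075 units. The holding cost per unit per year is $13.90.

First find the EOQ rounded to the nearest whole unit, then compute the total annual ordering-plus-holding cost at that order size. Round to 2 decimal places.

$13,664.33

EOQ = √(2DS/H) = √(2 × 29,075 × 231 / 13.9)
    = √(966,377.70) ≈ 983.05 → Q = 983 units
Orders/yr = 29,075/983 = 29.578; ordering cost = 29.578 × $231 = $6,832.48
Average inventory = 983/2 = 491.5; holding cost = 491.5 × $13.9 = $6,831.85
Total = $6,832.48 + $6,831.85 = $13,664.33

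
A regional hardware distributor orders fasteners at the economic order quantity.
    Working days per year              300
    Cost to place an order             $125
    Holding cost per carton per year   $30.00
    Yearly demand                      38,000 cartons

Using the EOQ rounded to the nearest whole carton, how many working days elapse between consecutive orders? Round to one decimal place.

Optimal lot size Q* = (2 × 38,000 × $125 / $30)^½ ≈ 562.73 → Q = 563 cartons
T = Q/D × 300 days = 563/38,000 × 300 = 4.445 days

4.4 days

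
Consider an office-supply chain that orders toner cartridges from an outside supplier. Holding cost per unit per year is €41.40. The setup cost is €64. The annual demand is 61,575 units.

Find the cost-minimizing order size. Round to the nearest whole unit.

Optimal lot size Q* = (2 × 61,575 × €64 / €41.4)^½ ≈ 436.32

436 units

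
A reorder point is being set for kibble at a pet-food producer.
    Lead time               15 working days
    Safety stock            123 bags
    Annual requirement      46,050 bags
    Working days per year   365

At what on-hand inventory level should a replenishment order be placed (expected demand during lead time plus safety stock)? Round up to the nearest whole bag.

Daily demand d = 46,050 / 365 = 126.164 bags/day
Demand during lead time = 126.164 × 15 = 1,892.47
Reorder point = 1,892.47 + 123 = 2,015.47 → round up

2,016 bags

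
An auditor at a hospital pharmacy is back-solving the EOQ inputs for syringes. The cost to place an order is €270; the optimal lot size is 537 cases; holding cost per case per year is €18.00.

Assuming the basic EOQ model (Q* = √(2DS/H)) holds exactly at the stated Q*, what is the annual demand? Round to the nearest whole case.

9,612 cases per year

EOQ relation: Q² = 2DS/H, so rearrange for the unknown.
D = Q²H / (2S) = 537² × 18 / (2 × 270) = 9,612.30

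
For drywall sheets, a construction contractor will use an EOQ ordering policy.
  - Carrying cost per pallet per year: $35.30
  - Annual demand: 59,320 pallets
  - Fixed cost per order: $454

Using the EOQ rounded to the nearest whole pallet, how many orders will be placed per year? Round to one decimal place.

Q* = √(2·D·S / H) = √(2·59,320·454 / 35.3) = √1,525,851.6 ≈ 1,235.25 → Q = 1,235
Orders per year = D/Q = 59,320 / 1,235 = 48.032

48.0 orders per year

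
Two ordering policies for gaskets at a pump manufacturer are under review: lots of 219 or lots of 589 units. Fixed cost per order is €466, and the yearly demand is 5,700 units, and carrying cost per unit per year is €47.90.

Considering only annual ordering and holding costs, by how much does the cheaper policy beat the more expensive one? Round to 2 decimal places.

€1,242.41

For each Q, cost = (D/Q)·S + (Q/2)·H.
TC(219) = (5,700/219)×466 + (219/2)×47.9 = €17,373.82
TC(589) = (5,700/589)×466 + (589/2)×47.9 = €18,616.23
Cheaper: Q = 219.  Difference = €1,242.41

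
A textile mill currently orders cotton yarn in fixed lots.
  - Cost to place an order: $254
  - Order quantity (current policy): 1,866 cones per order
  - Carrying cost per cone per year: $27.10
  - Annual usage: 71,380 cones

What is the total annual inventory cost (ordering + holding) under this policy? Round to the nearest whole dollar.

$35,001

Orders/yr = 71,380/1,866 = 38.253; ordering cost = 38.253 × $254 = $9,716.25
Average inventory = 1,866/2 = 933; holding cost = 933 × $27.1 = $25,284.30
Total = $9,716.25 + $25,284.30 = $35,000.55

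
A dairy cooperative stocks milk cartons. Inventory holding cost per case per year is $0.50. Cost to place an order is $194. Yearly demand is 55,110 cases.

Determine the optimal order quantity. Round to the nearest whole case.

EOQ = √(2DS/H) = √(2 × 55,110 × 194 / 0.5)
    = √(42,765,360.00) ≈ 6,539.52

6,540 cases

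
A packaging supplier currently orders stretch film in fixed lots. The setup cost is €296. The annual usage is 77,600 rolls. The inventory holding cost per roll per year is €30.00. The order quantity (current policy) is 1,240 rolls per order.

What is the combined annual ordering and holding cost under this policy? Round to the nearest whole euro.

€37,124

Annual ordering cost = (D/Q)·S = (77,600/1,240) × 296 = €18,523.87
Annual holding cost  = (Q/2)·H = (1,240/2) × 30 = €18,600.00
Total = €18,523.87 + €18,600.00 = €37,123.87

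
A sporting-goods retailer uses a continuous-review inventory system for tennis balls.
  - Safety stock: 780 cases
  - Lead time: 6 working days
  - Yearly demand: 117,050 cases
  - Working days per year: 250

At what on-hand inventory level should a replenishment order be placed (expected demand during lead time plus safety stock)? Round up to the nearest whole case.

Daily demand d = 117,050 / 250 = 468.200 cases/day
Demand during lead time = 468.200 × 6 = 2,809.20
Reorder point = 2,809.20 + 780 = 3,589.20 → round up

3,590 cases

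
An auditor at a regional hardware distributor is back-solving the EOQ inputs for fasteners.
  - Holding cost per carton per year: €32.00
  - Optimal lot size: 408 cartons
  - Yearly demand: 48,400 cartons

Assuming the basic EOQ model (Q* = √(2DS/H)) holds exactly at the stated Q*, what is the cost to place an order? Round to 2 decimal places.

From Q* = √(2DS/H) ⇒ Q*² = 2DS/H.
S = Q²H / (2D) = 408² × 32 / (2 × 48,400) = 55.0294

€55.03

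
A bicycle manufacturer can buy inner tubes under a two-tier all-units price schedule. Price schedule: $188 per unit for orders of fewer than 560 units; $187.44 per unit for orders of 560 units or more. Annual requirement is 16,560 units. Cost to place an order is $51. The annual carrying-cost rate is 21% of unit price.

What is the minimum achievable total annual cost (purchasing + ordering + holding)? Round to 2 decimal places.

$3,116,536.01

H₁ = 21%×$188 = $39.4800;  H₂ = 21%×$187.44 = $39.3624
EOQ₁ = √(2×16,560×51/39.4800) = 206.84  (< 560, feasible at tier 1)
EOQ₂ = √(2×16,560×51/39.3624) = 207.15  (< 560 → use Q = 560 at tier-2 price)
TC(tier 1 (EOQ₁), Q≈206.8) = $3,121,446.18
TC(tier 2, Q≈560.0) = $3,116,536.01
Minimum at tier 2: $3,116,536.01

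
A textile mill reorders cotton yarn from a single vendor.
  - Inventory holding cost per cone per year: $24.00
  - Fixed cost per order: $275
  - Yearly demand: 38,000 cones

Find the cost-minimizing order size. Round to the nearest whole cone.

EOQ = √(2DS/H) = √(2 × 38,000 × 275 / 24)
    = √(870,833.33) ≈ 933.18

933 cones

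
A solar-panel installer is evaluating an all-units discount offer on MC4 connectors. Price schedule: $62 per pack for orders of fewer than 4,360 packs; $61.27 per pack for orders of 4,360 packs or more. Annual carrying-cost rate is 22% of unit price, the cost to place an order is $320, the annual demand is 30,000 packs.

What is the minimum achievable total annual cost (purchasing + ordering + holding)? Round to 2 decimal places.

$1,869,686.93

H₁ = 22%×$62 = $13.6400;  H₂ = 22%×$61.27 = $13.4794
EOQ₁ = √(2×30,000×320/13.6400) = 1,186.43  (< 4,360, feasible at tier 1)
EOQ₂ = √(2×30,000×320/13.4794) = 1,193.48  (< 4,360 → use Q = 4,360 at tier-2 price)
TC(tier 1 (EOQ₁), Q≈1,186.4) = $1,876,182.95
TC(tier 2, Q≈4,360.0) = $1,869,686.93
Minimum at tier 2: $1,869,686.93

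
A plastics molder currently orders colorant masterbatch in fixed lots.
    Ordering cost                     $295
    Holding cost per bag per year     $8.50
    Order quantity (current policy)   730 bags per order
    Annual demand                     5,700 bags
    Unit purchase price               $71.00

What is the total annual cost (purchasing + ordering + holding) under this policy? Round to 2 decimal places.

$410,105.92

Annual ordering cost = (D/Q)·S = (5,700/730) × 295 = $2,303.42
Annual holding cost  = (Q/2)·H = (730/2) × 8.5 = $3,102.50
Purchase cost = D·C = 5,700 × 71 = $404,700.00
Total = $2,303.42 + $3,102.50 + $404,700.00 = $410,105.92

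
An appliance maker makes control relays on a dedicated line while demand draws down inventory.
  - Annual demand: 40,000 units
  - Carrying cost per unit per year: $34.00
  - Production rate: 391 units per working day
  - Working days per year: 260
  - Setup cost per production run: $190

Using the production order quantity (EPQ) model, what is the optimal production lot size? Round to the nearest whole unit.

d = 40,000/260 = 153.8462 units/day;  effective holding cost H(1 − d/p) = 34·(1 − 153.8462/391) = 20.62207
Q* = √(2DS / H_eff) = √(2·40,000·190 / 20.62207) ≈ 858.53

859 units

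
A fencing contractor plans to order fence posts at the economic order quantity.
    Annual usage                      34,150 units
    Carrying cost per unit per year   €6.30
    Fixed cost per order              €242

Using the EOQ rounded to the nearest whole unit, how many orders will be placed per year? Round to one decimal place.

Optimal lot size Q* = (2 × 34,150 × €242 / €6.3)^½ ≈ 1,619.75 → Q = 1,620
Orders per year = D/Q = 34,150 / 1,620 = 21.080

21.1 orders per year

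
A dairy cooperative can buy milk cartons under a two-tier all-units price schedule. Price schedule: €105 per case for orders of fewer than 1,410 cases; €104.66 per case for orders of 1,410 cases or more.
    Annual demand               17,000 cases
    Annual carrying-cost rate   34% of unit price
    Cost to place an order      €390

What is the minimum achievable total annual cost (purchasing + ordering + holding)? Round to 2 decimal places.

H₁ = 34%×€105 = €35.7000;  H₂ = 34%×€104.66 = €35.5844
EOQ₁ = √(2×17,000×390/35.7000) = 609.45  (< 1,410, feasible at tier 1)
EOQ₂ = √(2×17,000×390/35.5844) = 610.44  (< 1,410 → use Q = 1,410 at tier-2 price)
TC(tier 1 (EOQ₁), Q≈609.4) = €1,806,757.34
TC(tier 2, Q≈1,410.0) = €1,809,009.13
Minimum at tier 1 (EOQ₁): €1,806,757.34

€1,806,757.34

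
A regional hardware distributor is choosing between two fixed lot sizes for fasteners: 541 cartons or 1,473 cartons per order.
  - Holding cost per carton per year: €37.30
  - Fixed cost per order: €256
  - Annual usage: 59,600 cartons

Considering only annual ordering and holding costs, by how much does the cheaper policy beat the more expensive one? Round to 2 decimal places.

€462.61

For each Q, cost = (D/Q)·S + (Q/2)·H.
TC(541) = (59,600/541)×256 + (541/2)×37.3 = €38,292.24
TC(1,473) = (59,600/1,473)×256 + (1,473/2)×37.3 = €37,829.63
Cheaper: Q = 1,473.  Difference = €462.61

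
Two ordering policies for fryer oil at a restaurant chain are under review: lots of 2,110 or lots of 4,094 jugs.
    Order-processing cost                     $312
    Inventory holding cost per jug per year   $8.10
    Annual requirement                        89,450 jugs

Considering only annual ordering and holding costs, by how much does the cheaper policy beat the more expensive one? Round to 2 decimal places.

TC(Q) = (D/Q)S + (Q/2)H
TC(2,110) = (89,450/2,110)×312 + (2,110/2)×8.1 = $21,772.23
TC(4,094) = (89,450/4,094)×312 + (4,094/2)×8.1 = $23,397.60
Cheaper: Q = 2,110.  Difference = $1,625.37

$1,625.37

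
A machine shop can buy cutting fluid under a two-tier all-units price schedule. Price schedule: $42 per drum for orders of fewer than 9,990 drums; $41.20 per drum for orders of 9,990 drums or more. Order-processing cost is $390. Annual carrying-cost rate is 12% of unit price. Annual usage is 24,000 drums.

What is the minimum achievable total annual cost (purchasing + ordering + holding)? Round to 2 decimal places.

$1,014,432.22

H₁ = 12%×$42 = $5.0400;  H₂ = 12%×$41.20 = $4.9440
EOQ₁ = √(2×24,000×390/5.0400) = 1,927.25  (< 9,990, feasible at tier 1)
EOQ₂ = √(2×24,000×390/4.9440) = 1,945.87  (< 9,990 → use Q = 9,990 at tier-2 price)
TC(tier 1 (EOQ₁), Q≈1,927.2) = $1,017,713.33
TC(tier 2, Q≈9,990.0) = $1,014,432.22
Minimum at tier 2: $1,014,432.22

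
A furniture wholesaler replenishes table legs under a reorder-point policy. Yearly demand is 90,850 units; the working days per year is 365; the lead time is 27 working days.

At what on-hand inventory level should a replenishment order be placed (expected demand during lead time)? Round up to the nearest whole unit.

6,721 units

Daily demand d = 90,850 / 365 = 248.904 units/day
Demand during lead time = 248.904 × 27 = 6,720.41
Reorder point = 6,720.41 → round up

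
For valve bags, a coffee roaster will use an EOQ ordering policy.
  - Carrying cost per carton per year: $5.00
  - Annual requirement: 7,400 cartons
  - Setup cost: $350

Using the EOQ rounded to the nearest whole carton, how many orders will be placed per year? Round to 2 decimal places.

7.27 orders per year

Q* = √(2·D·S / H) = √(2·7,400·350 / 5) = √1,036,000.0 ≈ 1,017.84 → Q = 1,018
Orders per year = D/Q = 7,400 / 1,018 = 7.269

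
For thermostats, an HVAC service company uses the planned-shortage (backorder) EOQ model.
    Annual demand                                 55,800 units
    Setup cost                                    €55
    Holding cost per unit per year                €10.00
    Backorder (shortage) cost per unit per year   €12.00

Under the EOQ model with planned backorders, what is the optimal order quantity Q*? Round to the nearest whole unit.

Q* = √(2DS/H) · √((H + b)/b)
   = √(2 × 55,800 × 55 / 10) · √((10 + 12) / 12)
   = 783.454 × 1.3540 ≈ 1,060.80

1,061 units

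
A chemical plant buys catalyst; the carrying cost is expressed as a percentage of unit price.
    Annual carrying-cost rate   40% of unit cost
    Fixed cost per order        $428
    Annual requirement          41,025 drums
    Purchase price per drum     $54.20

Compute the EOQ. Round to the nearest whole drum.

Carrying cost H = $54.2 × 40% = $21.6800/drum/yr
Q* = √(2·D·S / H) = √(2·41,025·428 / 21.68) = √1,619,806.3 ≈ 1,272.72

1,273 drums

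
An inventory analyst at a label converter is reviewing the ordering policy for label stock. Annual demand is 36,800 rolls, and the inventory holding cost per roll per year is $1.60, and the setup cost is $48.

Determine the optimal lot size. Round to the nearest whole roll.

1,486 rolls

Q* = √(2·D·S / H) = √(2·36,800·48 / 1.6) = √2,208,000.0 ≈ 1,485.93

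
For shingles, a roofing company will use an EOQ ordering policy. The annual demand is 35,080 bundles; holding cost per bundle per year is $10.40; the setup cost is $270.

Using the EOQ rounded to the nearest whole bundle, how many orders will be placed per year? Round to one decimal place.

26.0 orders per year

EOQ = √(2DS/H) = √(2 × 35,080 × 270 / 10.4)
    = √(1,821,461.54) ≈ 1,349.62 → Q = 1,350
Orders per year = D/Q = 35,080 / 1,350 = 25.985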